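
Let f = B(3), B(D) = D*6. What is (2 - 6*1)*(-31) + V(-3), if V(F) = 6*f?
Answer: 232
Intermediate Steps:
B(D) = 6*D
f = 18 (f = 6*3 = 18)
V(F) = 108 (V(F) = 6*18 = 108)
(2 - 6*1)*(-31) + V(-3) = (2 - 6*1)*(-31) + 108 = (2 - 6)*(-31) + 108 = -4*(-31) + 108 = 124 + 108 = 232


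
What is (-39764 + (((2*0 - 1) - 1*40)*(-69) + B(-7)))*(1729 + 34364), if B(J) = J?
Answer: -1333347606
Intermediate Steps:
(-39764 + (((2*0 - 1) - 1*40)*(-69) + B(-7)))*(1729 + 34364) = (-39764 + (((2*0 - 1) - 1*40)*(-69) - 7))*(1729 + 34364) = (-39764 + (((0 - 1) - 40)*(-69) - 7))*36093 = (-39764 + ((-1 - 40)*(-69) - 7))*36093 = (-39764 + (-41*(-69) - 7))*36093 = (-39764 + (2829 - 7))*36093 = (-39764 + 2822)*36093 = -36942*36093 = -1333347606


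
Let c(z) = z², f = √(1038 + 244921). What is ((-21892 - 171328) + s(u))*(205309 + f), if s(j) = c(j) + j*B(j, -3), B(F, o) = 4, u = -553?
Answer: 22661391493 + 110377*√245959 ≈ 2.2716e+10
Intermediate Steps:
f = √245959 ≈ 495.94
s(j) = j² + 4*j (s(j) = j² + j*4 = j² + 4*j)
((-21892 - 171328) + s(u))*(205309 + f) = ((-21892 - 171328) - 553*(4 - 553))*(205309 + √245959) = (-193220 - 553*(-549))*(205309 + √245959) = (-193220 + 303597)*(205309 + √245959) = 110377*(205309 + √245959) = 22661391493 + 110377*√245959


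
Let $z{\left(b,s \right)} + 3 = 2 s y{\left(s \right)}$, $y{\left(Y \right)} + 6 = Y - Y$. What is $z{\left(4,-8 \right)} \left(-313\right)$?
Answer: $-29109$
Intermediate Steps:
$y{\left(Y \right)} = -6$ ($y{\left(Y \right)} = -6 + \left(Y - Y\right) = -6 + 0 = -6$)
$z{\left(b,s \right)} = -3 - 12 s$ ($z{\left(b,s \right)} = -3 + 2 s \left(-6\right) = -3 - 12 s$)
$z{\left(4,-8 \right)} \left(-313\right) = \left(-3 - -96\right) \left(-313\right) = \left(-3 + 96\right) \left(-313\right) = 93 \left(-313\right) = -29109$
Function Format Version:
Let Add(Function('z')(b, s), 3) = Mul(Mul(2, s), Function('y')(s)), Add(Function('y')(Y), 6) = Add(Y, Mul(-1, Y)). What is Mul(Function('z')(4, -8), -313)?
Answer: -29109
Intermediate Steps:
Function('y')(Y) = -6 (Function('y')(Y) = Add(-6, Add(Y, Mul(-1, Y))) = Add(-6, 0) = -6)
Function('z')(b, s) = Add(-3, Mul(-12, s)) (Function('z')(b, s) = Add(-3, Mul(Mul(2, s), -6)) = Add(-3, Mul(-12, s)))
Mul(Function('z')(4, -8), -313) = Mul(Add(-3, Mul(-12, -8)), -313) = Mul(Add(-3, 96), -313) = Mul(93, -313) = -29109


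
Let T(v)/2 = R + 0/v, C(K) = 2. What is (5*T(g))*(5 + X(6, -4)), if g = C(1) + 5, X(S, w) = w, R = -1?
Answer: -10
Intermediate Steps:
g = 7 (g = 2 + 5 = 7)
T(v) = -2 (T(v) = 2*(-1 + 0/v) = 2*(-1 + 0) = 2*(-1) = -2)
(5*T(g))*(5 + X(6, -4)) = (5*(-2))*(5 - 4) = -10*1 = -10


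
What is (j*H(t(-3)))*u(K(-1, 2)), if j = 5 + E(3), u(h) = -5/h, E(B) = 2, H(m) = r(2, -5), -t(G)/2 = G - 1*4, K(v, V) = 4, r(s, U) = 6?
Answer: -105/2 ≈ -52.500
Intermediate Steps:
t(G) = 8 - 2*G (t(G) = -2*(G - 1*4) = -2*(G - 4) = -2*(-4 + G) = 8 - 2*G)
H(m) = 6
j = 7 (j = 5 + 2 = 7)
(j*H(t(-3)))*u(K(-1, 2)) = (7*6)*(-5/4) = 42*(-5*1/4) = 42*(-5/4) = -105/2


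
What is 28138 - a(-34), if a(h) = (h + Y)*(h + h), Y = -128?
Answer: 17122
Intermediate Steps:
a(h) = 2*h*(-128 + h) (a(h) = (h - 128)*(h + h) = (-128 + h)*(2*h) = 2*h*(-128 + h))
28138 - a(-34) = 28138 - 2*(-34)*(-128 - 34) = 28138 - 2*(-34)*(-162) = 28138 - 1*11016 = 28138 - 11016 = 17122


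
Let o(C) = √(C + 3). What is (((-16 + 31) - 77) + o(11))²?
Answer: (-62 + √14)² ≈ 3394.0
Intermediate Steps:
o(C) = √(3 + C)
(((-16 + 31) - 77) + o(11))² = (((-16 + 31) - 77) + √(3 + 11))² = ((15 - 77) + √14)² = (-62 + √14)²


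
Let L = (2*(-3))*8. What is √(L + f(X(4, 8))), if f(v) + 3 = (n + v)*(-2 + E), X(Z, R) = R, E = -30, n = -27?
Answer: √557 ≈ 23.601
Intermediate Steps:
f(v) = 861 - 32*v (f(v) = -3 + (-27 + v)*(-2 - 30) = -3 + (-27 + v)*(-32) = -3 + (864 - 32*v) = 861 - 32*v)
L = -48 (L = -6*8 = -48)
√(L + f(X(4, 8))) = √(-48 + (861 - 32*8)) = √(-48 + (861 - 256)) = √(-48 + 605) = √557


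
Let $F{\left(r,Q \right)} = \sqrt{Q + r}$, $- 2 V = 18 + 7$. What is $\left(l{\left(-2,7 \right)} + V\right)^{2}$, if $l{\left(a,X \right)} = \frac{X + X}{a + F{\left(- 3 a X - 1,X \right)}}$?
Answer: $\frac{70473}{484} - \frac{3654 \sqrt{3}}{121} \approx 93.3$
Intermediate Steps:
$V = - \frac{25}{2}$ ($V = - \frac{18 + 7}{2} = \left(- \frac{1}{2}\right) 25 = - \frac{25}{2} \approx -12.5$)
$l{\left(a,X \right)} = \frac{2 X}{a + \sqrt{-1 + X - 3 X a}}$ ($l{\left(a,X \right)} = \frac{X + X}{a + \sqrt{X + \left(- 3 a X - 1\right)}} = \frac{2 X}{a + \sqrt{X - \left(1 + 3 X a\right)}} = \frac{2 X}{a + \sqrt{-1 + X - 3 X a}}$)
$\left(l{\left(-2,7 \right)} + V\right)^{2} = \left(2 \cdot 7 \frac{1}{-2 + \sqrt{-1 + 7 - 21 \left(-2\right)}} - \frac{25}{2}\right)^{2} = \left(2 \cdot 7 \frac{1}{-2 + \sqrt{-1 + 7 + 42}} - \frac{25}{2}\right)^{2} = \left(2 \cdot 7 \frac{1}{-2 + \sqrt{48}} - \frac{25}{2}\right)^{2} = \left(2 \cdot 7 \frac{1}{-2 + 4 \sqrt{3}} - \frac{25}{2}\right)^{2} = \left(\frac{14}{-2 + 4 \sqrt{3}} - \frac{25}{2}\right)^{2} = \left(- \frac{25}{2} + \frac{14}{-2 + 4 \sqrt{3}}\right)^{2}$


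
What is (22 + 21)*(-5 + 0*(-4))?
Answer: -215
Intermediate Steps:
(22 + 21)*(-5 + 0*(-4)) = 43*(-5 + 0) = 43*(-5) = -215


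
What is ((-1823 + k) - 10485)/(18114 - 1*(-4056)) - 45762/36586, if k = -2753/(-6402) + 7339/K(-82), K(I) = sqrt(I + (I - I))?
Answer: -38751366719/21457589220 - 179*I*sqrt(82)/44340 ≈ -1.806 - 0.036556*I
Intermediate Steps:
K(I) = sqrt(I) (K(I) = sqrt(I + 0) = sqrt(I))
k = 2753/6402 - 179*I*sqrt(82)/2 (k = -2753/(-6402) + 7339/(sqrt(-82)) = -2753*(-1/6402) + 7339/((I*sqrt(82))) = 2753/6402 + 7339*(-I*sqrt(82)/82) = 2753/6402 - 179*I*sqrt(82)/2 ≈ 0.43002 - 810.46*I)
((-1823 + k) - 10485)/(18114 - 1*(-4056)) - 45762/36586 = ((-1823 + (2753/6402 - 179*I*sqrt(82)/2)) - 10485)/(18114 - 1*(-4056)) - 45762/36586 = ((-11668093/6402 - 179*I*sqrt(82)/2) - 10485)/(18114 + 4056) - 45762*1/36586 = (-78793063/6402 - 179*I*sqrt(82)/2)/22170 - 22881/18293 = (-78793063/6402 - 179*I*sqrt(82)/2)*(1/22170) - 22881/18293 = (-78793063/141932340 - 179*I*sqrt(82)/44340) - 22881/18293 = -38751366719/21457589220 - 179*I*sqrt(82)/44340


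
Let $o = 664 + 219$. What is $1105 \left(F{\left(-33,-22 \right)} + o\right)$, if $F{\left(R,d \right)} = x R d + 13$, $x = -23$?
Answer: $-17461210$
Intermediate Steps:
$o = 883$
$F{\left(R,d \right)} = 13 - 23 R d$ ($F{\left(R,d \right)} = - 23 R d + 13 = 13 - 23 R d$)
$1105 \left(F{\left(-33,-22 \right)} + o\right) = 1105 \left(\left(13 - \left(-759\right) \left(-22\right)\right) + 883\right) = 1105 \left(\left(13 - 16698\right) + 883\right) = 1105 \left(-16685 + 883\right) = 1105 \left(-15802\right) = -17461210$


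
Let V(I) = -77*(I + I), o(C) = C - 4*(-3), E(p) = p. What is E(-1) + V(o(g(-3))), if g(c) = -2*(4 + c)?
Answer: -1541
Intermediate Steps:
g(c) = -8 - 2*c
o(C) = 12 + C (o(C) = C + 12 = 12 + C)
V(I) = -154*I
E(-1) + V(o(g(-3))) = -1 - 154*(12 + (-8 - 2*(-3))) = -1 - 154*(12 + (-8 + 6)) = -1 - 154*(12 - 2) = -1 - 154*10 = -1 - 1540 = -1541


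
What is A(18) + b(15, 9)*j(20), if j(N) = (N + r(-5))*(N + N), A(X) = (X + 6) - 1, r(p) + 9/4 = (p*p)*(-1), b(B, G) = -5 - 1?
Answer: 1763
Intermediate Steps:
b(B, G) = -6
r(p) = -9/4 - p² (r(p) = -9/4 + (p*p)*(-1) = -9/4 + p²*(-1) = -9/4 - p²)
A(X) = 5 + X (A(X) = (6 + X) - 1 = 5 + X)
j(N) = 2*N*(-109/4 + N) (j(N) = (N + (-9/4 - 1*(-5)²))*(N + N) = (N + (-9/4 - 1*25))*(2*N) = (N + (-9/4 - 25))*(2*N) = (N - 109/4)*(2*N) = (-109/4 + N)*(2*N) = 2*N*(-109/4 + N))
A(18) + b(15, 9)*j(20) = (5 + 18) - 3*20*(-109 + 4*20) = 23 - 3*20*(-109 + 80) = 23 - 3*20*(-29) = 23 - 6*(-290) = 23 + 1740 = 1763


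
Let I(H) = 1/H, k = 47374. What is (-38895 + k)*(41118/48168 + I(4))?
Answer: 18780985/2007 ≈ 9357.7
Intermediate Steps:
(-38895 + k)*(41118/48168 + I(4)) = (-38895 + 47374)*(41118/48168 + 1/4) = 8479*(41118*(1/48168) + ¼) = 8479*(6853/8028 + ¼) = 8479*(2215/2007) = 18780985/2007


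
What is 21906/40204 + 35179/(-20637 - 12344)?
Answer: -345927365/662984062 ≈ -0.52177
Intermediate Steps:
21906/40204 + 35179/(-20637 - 12344) = 21906*(1/40204) + 35179/(-32981) = 10953/20102 + 35179*(-1/32981) = 10953/20102 - 35179/32981 = -345927365/662984062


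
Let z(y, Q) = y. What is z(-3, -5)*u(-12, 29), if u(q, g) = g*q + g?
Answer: 957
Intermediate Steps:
u(q, g) = g + g*q
z(-3, -5)*u(-12, 29) = -87*(1 - 12) = -87*(-11) = -3*(-319) = 957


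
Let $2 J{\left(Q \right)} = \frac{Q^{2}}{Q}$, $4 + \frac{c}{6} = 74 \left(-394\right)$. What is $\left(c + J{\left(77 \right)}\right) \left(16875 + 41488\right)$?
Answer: $- \frac{20417887009}{2} \approx -1.0209 \cdot 10^{10}$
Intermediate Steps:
$c = -174960$ ($c = -24 + 6 \cdot 74 \left(-394\right) = -24 + 6 \left(-29156\right) = -24 - 174936 = -174960$)
$J{\left(Q \right)} = \frac{Q}{2}$ ($J{\left(Q \right)} = \frac{Q^{2} \frac{1}{Q}}{2} = \frac{Q}{2}$)
$\left(c + J{\left(77 \right)}\right) \left(16875 + 41488\right) = \left(-174960 + \frac{1}{2} \cdot 77\right) \left(16875 + 41488\right) = \left(-174960 + \frac{77}{2}\right) 58363 = \left(- \frac{349843}{2}\right) 58363 = - \frac{20417887009}{2}$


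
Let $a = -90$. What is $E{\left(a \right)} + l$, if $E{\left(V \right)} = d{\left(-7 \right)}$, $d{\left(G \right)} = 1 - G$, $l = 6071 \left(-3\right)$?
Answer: $-18205$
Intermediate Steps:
$l = -18213$
$E{\left(V \right)} = 8$ ($E{\left(V \right)} = 1 - -7 = 1 + 7 = 8$)
$E{\left(a \right)} + l = 8 - 18213 = -18205$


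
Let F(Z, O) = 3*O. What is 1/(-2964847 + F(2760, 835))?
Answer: -1/2962342 ≈ -3.3757e-7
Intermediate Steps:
1/(-2964847 + F(2760, 835)) = 1/(-2964847 + 3*835) = 1/(-2964847 + 2505) = 1/(-2962342) = -1/2962342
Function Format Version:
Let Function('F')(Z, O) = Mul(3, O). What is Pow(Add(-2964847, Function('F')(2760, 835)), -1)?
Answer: Rational(-1, 2962342) ≈ -3.3757e-7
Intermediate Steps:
Pow(Add(-2964847, Function('F')(2760, 835)), -1) = Pow(Add(-2964847, Mul(3, 835)), -1) = Pow(Add(-2964847, 2505), -1) = Pow(-2962342, -1) = Rational(-1, 2962342)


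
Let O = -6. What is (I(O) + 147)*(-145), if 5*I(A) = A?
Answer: -21141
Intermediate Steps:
I(A) = A/5
(I(O) + 147)*(-145) = ((⅕)*(-6) + 147)*(-145) = (-6/5 + 147)*(-145) = (729/5)*(-145) = -21141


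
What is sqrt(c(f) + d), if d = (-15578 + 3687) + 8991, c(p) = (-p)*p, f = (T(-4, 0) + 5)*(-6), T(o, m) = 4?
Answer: 2*I*sqrt(1454) ≈ 76.263*I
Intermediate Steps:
f = -54 (f = (4 + 5)*(-6) = 9*(-6) = -54)
c(p) = -p**2
d = -2900 (d = -11891 + 8991 = -2900)
sqrt(c(f) + d) = sqrt(-1*(-54)**2 - 2900) = sqrt(-1*2916 - 2900) = sqrt(-2916 - 2900) = sqrt(-5816) = 2*I*sqrt(1454)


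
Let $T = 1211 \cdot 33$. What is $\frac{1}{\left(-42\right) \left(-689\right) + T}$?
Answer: $\frac{1}{68901} \approx 1.4514 \cdot 10^{-5}$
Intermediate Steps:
$T = 39963$
$\frac{1}{\left(-42\right) \left(-689\right) + T} = \frac{1}{\left(-42\right) \left(-689\right) + 39963} = \frac{1}{28938 + 39963} = \frac{1}{68901}$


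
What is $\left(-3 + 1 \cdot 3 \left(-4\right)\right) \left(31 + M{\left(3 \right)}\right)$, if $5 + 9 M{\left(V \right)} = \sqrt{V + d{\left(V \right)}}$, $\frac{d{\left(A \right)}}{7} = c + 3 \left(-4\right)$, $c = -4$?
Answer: $- \frac{1370}{3} - \frac{5 i \sqrt{109}}{3} \approx -456.67 - 17.401 i$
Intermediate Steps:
$d{\left(A \right)} = -112$ ($d{\left(A \right)} = 7 \left(-4 + 3 \left(-4\right)\right) = 7 \left(-4 - 12\right) = 7 \left(-16\right) = -112$)
$M{\left(V \right)} = - \frac{5}{9} + \frac{\sqrt{-112 + V}}{9}$ ($M{\left(V \right)} = - \frac{5}{9} + \frac{\sqrt{V - 112}}{9} = - \frac{5}{9} + \frac{\sqrt{-112 + V}}{9}$)
$\left(-3 + 1 \cdot 3 \left(-4\right)\right) \left(31 + M{\left(3 \right)}\right) = \left(-3 + 1 \cdot 3 \left(-4\right)\right) \left(31 - \left(\frac{5}{9} - \frac{\sqrt{-112 + 3}}{9}\right)\right) = \left(-3 + 1 \left(-12\right)\right) \left(31 - \left(\frac{5}{9} - \frac{\sqrt{-109}}{9}\right)\right) = \left(-3 - 12\right) \left(31 - \left(\frac{5}{9} - \frac{i \sqrt{109}}{9}\right)\right) = - 15 \left(31 - \left(\frac{5}{9} - \frac{i \sqrt{109}}{9}\right)\right) = - 15 \left(\frac{274}{9} + \frac{i \sqrt{109}}{9}\right) = - \frac{1370}{3} - \frac{5 i \sqrt{109}}{3}$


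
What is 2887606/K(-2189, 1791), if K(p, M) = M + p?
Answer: -1443803/199 ≈ -7255.3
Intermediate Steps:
2887606/K(-2189, 1791) = 2887606/(1791 - 2189) = 2887606/(-398) = 2887606*(-1/398) = -1443803/199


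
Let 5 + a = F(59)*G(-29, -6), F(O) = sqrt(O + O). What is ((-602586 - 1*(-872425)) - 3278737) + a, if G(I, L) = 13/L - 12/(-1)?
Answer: -3008903 + 59*sqrt(118)/6 ≈ -3.0088e+6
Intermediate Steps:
G(I, L) = 12 + 13/L (G(I, L) = 13/L - 12*(-1) = 13/L + 12 = 12 + 13/L)
F(O) = sqrt(2)*sqrt(O) (F(O) = sqrt(2*O) = sqrt(2)*sqrt(O))
a = -5 + 59*sqrt(118)/6 (a = -5 + (sqrt(2)*sqrt(59))*(12 + 13/(-6)) = -5 + sqrt(118)*(12 + 13*(-1/6)) = -5 + sqrt(118)*(12 - 13/6) = -5 + sqrt(118)*(59/6) = -5 + 59*sqrt(118)/6 ≈ 101.82)
((-602586 - 1*(-872425)) - 3278737) + a = ((-602586 - 1*(-872425)) - 3278737) + (-5 + 59*sqrt(118)/6) = ((-602586 + 872425) - 3278737) + (-5 + 59*sqrt(118)/6) = (269839 - 3278737) + (-5 + 59*sqrt(118)/6) = -3008898 + (-5 + 59*sqrt(118)/6) = -3008903 + 59*sqrt(118)/6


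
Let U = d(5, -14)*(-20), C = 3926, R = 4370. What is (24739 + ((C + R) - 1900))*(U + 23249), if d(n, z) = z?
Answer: 732575415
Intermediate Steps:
U = 280 (U = -14*(-20) = 280)
(24739 + ((C + R) - 1900))*(U + 23249) = (24739 + ((3926 + 4370) - 1900))*(280 + 23249) = (24739 + (8296 - 1900))*23529 = (24739 + 6396)*23529 = 31135*23529 = 732575415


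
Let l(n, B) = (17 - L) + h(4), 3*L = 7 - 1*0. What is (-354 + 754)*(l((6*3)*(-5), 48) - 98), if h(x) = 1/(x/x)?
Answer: -98800/3 ≈ -32933.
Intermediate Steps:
L = 7/3 (L = (7 - 1*0)/3 = (7 + 0)/3 = (⅓)*7 = 7/3 ≈ 2.3333)
h(x) = 1 (h(x) = 1/1 = 1)
l(n, B) = 47/3 (l(n, B) = (17 - 1*7/3) + 1 = (17 - 7/3) + 1 = 44/3 + 1 = 47/3)
(-354 + 754)*(l((6*3)*(-5), 48) - 98) = (-354 + 754)*(47/3 - 98) = 400*(-247/3) = -98800/3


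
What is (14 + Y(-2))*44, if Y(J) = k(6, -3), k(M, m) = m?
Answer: 484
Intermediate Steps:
Y(J) = -3
(14 + Y(-2))*44 = (14 - 3)*44 = 11*44 = 484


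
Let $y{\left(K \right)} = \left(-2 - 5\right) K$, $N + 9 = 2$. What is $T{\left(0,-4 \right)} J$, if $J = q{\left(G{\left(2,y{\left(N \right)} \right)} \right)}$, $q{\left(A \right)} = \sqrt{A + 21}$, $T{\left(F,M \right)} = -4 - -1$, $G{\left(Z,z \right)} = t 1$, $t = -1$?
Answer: $- 6 \sqrt{5} \approx -13.416$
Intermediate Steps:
$N = -7$ ($N = -9 + 2 = -7$)
$y{\left(K \right)} = - 7 K$
$G{\left(Z,z \right)} = -1$ ($G{\left(Z,z \right)} = \left(-1\right) 1 = -1$)
$T{\left(F,M \right)} = -3$ ($T{\left(F,M \right)} = -4 + 1 = -3$)
$q{\left(A \right)} = \sqrt{21 + A}$
$J = 2 \sqrt{5}$ ($J = \sqrt{21 - 1} = \sqrt{20} = 2 \sqrt{5} \approx 4.4721$)
$T{\left(0,-4 \right)} J = - 3 \cdot 2 \sqrt{5} = - 6 \sqrt{5}$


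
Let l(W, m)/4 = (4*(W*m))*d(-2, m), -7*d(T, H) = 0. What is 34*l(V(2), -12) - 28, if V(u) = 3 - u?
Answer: -28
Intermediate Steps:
d(T, H) = 0 (d(T, H) = -⅐*0 = 0)
l(W, m) = 0 (l(W, m) = 4*((4*(W*m))*0) = 4*((4*W*m)*0) = 4*0 = 0)
34*l(V(2), -12) - 28 = 34*0 - 28 = 0 - 28 = -28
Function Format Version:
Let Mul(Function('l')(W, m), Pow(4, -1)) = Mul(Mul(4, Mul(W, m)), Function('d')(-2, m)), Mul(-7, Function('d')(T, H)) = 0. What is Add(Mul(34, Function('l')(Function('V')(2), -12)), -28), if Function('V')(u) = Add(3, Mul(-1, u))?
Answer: -28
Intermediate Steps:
Function('d')(T, H) = 0 (Function('d')(T, H) = Mul(Rational(-1, 7), 0) = 0)
Function('l')(W, m) = 0 (Function('l')(W, m) = Mul(4, Mul(Mul(4, Mul(W, m)), 0)) = Mul(4, Mul(Mul(4, W, m), 0)) = Mul(4, 0) = 0)
Add(Mul(34, Function('l')(Function('V')(2), -12)), -28) = Add(Mul(34, 0), -28) = Add(0, -28) = -28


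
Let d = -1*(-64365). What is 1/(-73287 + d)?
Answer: -1/8922 ≈ -0.00011208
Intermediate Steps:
d = 64365
1/(-73287 + d) = 1/(-73287 + 64365) = 1/(-8922) = -1/8922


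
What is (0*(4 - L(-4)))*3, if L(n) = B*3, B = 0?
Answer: 0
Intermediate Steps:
L(n) = 0 (L(n) = 0*3 = 0)
(0*(4 - L(-4)))*3 = (0*(4 - 1*0))*3 = (0*(4 + 0))*3 = (0*4)*3 = 0*3 = 0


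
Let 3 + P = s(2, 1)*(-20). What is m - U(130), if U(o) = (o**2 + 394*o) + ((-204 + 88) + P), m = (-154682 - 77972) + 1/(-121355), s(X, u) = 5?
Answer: -36473852026/121355 ≈ -3.0056e+5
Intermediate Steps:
P = -103 (P = -3 + 5*(-20) = -3 - 100 = -103)
m = -28233726171/121355 (m = -232654 - 1/121355 = -28233726171/121355 ≈ -2.3265e+5)
U(o) = -219 + o**2 + 394*o (U(o) = (o**2 + 394*o) + ((-204 + 88) - 103) = (o**2 + 394*o) + (-116 - 103) = (o**2 + 394*o) - 219 = -219 + o**2 + 394*o)
m - U(130) = -28233726171/121355 - (-219 + 130**2 + 394*130) = -28233726171/121355 - (-219 + 16900 + 51220) = -28233726171/121355 - 1*67901 = -28233726171/121355 - 67901 = -36473852026/121355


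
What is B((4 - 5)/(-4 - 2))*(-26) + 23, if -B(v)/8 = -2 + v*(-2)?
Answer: -1387/3 ≈ -462.33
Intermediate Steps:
B(v) = 16 + 16*v (B(v) = -8*(-2 + v*(-2)) = -8*(-2 - 2*v) = 16 + 16*v)
B((4 - 5)/(-4 - 2))*(-26) + 23 = (16 + 16*((4 - 5)/(-4 - 2)))*(-26) + 23 = (16 + 16*(-1/(-6)))*(-26) + 23 = (16 + 16*(-1*(-⅙)))*(-26) + 23 = (16 + 16*(⅙))*(-26) + 23 = (16 + 8/3)*(-26) + 23 = (56/3)*(-26) + 23 = -1456/3 + 23 = -1387/3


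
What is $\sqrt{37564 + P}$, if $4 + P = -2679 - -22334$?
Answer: $\sqrt{57215} \approx 239.2$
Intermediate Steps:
$P = 19651$ ($P = -4 - -19655 = -4 + \left(-2679 + 22334\right) = -4 + 19655 = 19651$)
$\sqrt{37564 + P} = \sqrt{37564 + 19651} = \sqrt{57215}$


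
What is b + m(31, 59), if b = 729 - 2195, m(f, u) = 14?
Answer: -1452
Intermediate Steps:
b = -1466
b + m(31, 59) = -1466 + 14 = -1452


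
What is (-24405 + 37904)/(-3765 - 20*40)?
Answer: -13499/4565 ≈ -2.9571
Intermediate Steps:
(-24405 + 37904)/(-3765 - 20*40) = 13499/(-3765 - 800) = 13499/(-4565) = 13499*(-1/4565) = -13499/4565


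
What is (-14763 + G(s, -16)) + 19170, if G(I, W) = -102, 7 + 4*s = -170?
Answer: 4305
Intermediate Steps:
s = -177/4 (s = -7/4 + (1/4)*(-170) = -7/4 - 85/2 = -177/4 ≈ -44.250)
(-14763 + G(s, -16)) + 19170 = (-14763 - 102) + 19170 = -14865 + 19170 = 4305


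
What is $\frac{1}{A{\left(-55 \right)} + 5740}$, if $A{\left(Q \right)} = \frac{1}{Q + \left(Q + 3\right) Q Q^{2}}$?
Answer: $\frac{8651445}{49659294301} \approx 0.00017422$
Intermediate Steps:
$A{\left(Q \right)} = \frac{1}{Q + Q^{3} \left(3 + Q\right)}$ ($A{\left(Q \right)} = \frac{1}{Q + \left(3 + Q\right) Q Q^{2}} = \frac{1}{Q + Q \left(3 + Q\right) Q^{2}} = \frac{1}{Q + Q^{3} \left(3 + Q\right)}$)
$\frac{1}{A{\left(-55 \right)} + 5740} = \frac{1}{\frac{1}{-55 + \left(-55\right)^{4} + 3 \left(-55\right)^{3}} + 5740} = \frac{1}{\frac{1}{-55 + 9150625 + 3 \left(-166375\right)} + 5740} = \frac{1}{\frac{1}{-55 + 9150625 - 499125} + 5740} = \frac{1}{\frac{1}{8651445} + 5740} = \frac{1}{\frac{49659294301}{8651445}} = \frac{8651445}{49659294301}$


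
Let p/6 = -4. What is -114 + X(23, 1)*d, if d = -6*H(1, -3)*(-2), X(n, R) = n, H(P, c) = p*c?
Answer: 19758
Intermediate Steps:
p = -24 (p = 6*(-4) = -24)
H(P, c) = -24*c
d = 864 (d = -(-144)*(-3)*(-2) = -6*72*(-2) = -432*(-2) = 864)
-114 + X(23, 1)*d = -114 + 23*864 = -114 + 19872 = 19758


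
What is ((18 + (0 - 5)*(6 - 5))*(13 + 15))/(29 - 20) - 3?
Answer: 337/9 ≈ 37.444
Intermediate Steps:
((18 + (0 - 5)*(6 - 5))*(13 + 15))/(29 - 20) - 3 = ((18 - 5*1)*28)/9 - 3 = ((18 - 5)*28)*(1/9) - 3 = (13*28)*(1/9) - 3 = 364*(1/9) - 3 = 364/9 - 3 = 337/9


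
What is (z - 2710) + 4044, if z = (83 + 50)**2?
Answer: 19023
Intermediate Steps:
z = 17689 (z = 133**2 = 17689)
(z - 2710) + 4044 = (17689 - 2710) + 4044 = 14979 + 4044 = 19023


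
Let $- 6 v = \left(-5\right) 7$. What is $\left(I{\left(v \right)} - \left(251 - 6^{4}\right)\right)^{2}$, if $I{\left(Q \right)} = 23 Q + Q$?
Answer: $1404225$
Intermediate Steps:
$v = \frac{35}{6}$ ($v = - \frac{\left(-5\right) 7}{6} = \left(- \frac{1}{6}\right) \left(-35\right) = \frac{35}{6} \approx 5.8333$)
$I{\left(Q \right)} = 24 Q$
$\left(I{\left(v \right)} - \left(251 - 6^{4}\right)\right)^{2} = \left(24 \cdot \frac{35}{6} - \left(251 - 6^{4}\right)\right)^{2} = \left(140 + \left(-251 + 1296\right)\right)^{2} = \left(140 + 1045\right)^{2} = 1185^{2} = 1404225$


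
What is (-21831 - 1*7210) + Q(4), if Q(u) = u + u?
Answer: -29033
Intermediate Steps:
Q(u) = 2*u
(-21831 - 1*7210) + Q(4) = (-21831 - 1*7210) + 2*4 = (-21831 - 7210) + 8 = -29041 + 8 = -29033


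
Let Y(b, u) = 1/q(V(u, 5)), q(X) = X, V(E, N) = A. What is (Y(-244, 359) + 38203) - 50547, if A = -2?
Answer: -24689/2 ≈ -12345.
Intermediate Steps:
V(E, N) = -2
Y(b, u) = -½ (Y(b, u) = 1/(-2) = -½)
(Y(-244, 359) + 38203) - 50547 = (-½ + 38203) - 50547 = 76405/2 - 50547 = -24689/2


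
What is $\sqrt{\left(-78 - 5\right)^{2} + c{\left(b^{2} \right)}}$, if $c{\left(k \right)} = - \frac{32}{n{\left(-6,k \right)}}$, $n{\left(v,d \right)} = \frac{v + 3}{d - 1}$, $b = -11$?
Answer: $\sqrt{8169} \approx 90.383$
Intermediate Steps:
$n{\left(v,d \right)} = \frac{3 + v}{-1 + d}$
$c{\left(k \right)} = - \frac{32}{3} + \frac{32 k}{3}$ ($c{\left(k \right)} = - \frac{32}{\frac{1}{-1 + k} \left(3 - 6\right)} = - \frac{32}{\frac{1}{-1 + k} \left(-3\right)} = - \frac{32}{\left(-3\right) \frac{1}{-1 + k}} = - 32 \left(\frac{1}{3} - \frac{k}{3}\right) = - \frac{32}{3} + \frac{32 k}{3}$)
$\sqrt{\left(-78 - 5\right)^{2} + c{\left(b^{2} \right)}} = \sqrt{\left(-78 - 5\right)^{2} - \left(\frac{32}{3} - \frac{32 \left(-11\right)^{2}}{3}\right)} = \sqrt{\left(-83\right)^{2} + \left(- \frac{32}{3} + \frac{32}{3} \cdot 121\right)} = \sqrt{6889 + \left(- \frac{32}{3} + \frac{3872}{3}\right)} = \sqrt{6889 + 1280} = \sqrt{8169}$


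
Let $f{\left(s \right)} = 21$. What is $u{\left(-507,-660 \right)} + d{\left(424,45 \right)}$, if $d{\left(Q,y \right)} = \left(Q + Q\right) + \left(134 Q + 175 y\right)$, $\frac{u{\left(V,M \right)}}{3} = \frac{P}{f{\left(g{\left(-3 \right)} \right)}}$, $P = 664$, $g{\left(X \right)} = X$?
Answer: $\frac{459437}{7} \approx 65634.0$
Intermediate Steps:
$u{\left(V,M \right)} = \frac{664}{7}$ ($u{\left(V,M \right)} = 3 \cdot \frac{664}{21} = \frac{664}{7}$)
$d{\left(Q,y \right)} = 136 Q + 175 y$ ($d{\left(Q,y \right)} = 2 Q + \left(134 Q + 175 y\right) = 136 Q + 175 y$)
$u{\left(-507,-660 \right)} + d{\left(424,45 \right)} = \frac{664}{7} + \left(136 \cdot 424 + 175 \cdot 45\right) = \frac{664}{7} + \left(57664 + 7875\right) = \frac{664}{7} + 65539 = \frac{459437}{7}$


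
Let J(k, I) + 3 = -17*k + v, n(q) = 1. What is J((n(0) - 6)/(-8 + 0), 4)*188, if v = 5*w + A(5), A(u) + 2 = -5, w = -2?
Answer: -11515/2 ≈ -5757.5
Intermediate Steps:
A(u) = -7 (A(u) = -2 - 5 = -7)
v = -17 (v = 5*(-2) - 7 = -10 - 7 = -17)
J(k, I) = -20 - 17*k (J(k, I) = -3 + (-17*k - 17) = -3 + (-17 - 17*k) = -20 - 17*k)
J((n(0) - 6)/(-8 + 0), 4)*188 = (-20 - 17*(1 - 6)/(-8 + 0))*188 = (-20 - (-85)/(-8))*188 = (-20 - (-85)*(-1)/8)*188 = (-20 - 17*5/8)*188 = (-20 - 85/8)*188 = -245/8*188 = -11515/2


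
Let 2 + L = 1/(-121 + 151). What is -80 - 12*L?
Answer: -282/5 ≈ -56.400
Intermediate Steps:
L = -59/30 (L = -2 + 1/(-121 + 151) = -2 + 1/30 = -59/30 ≈ -1.9667)
-80 - 12*L = -80 - 12*(-59/30) = -80 + 118/5 = -282/5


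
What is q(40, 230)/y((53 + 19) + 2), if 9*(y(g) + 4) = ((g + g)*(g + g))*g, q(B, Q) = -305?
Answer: -549/324172 ≈ -0.0016935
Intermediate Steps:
y(g) = -4 + 4*g³/9 (y(g) = -4 + (((g + g)*(g + g))*g)/9 = -4 + (((2*g)*(2*g))*g)/9 = -4 + ((4*g²)*g)/9 = -4 + (4*g³)/9 = -4 + 4*g³/9)
q(40, 230)/y((53 + 19) + 2) = -305/(-4 + 4*((53 + 19) + 2)³/9) = -305/(-4 + 4*(72 + 2)³/9) = -305/(-4 + (4/9)*74³) = -305/(-4 + (4/9)*405224) = -305/(-4 + 1620896/9) = -305/1620860/9 = -305*9/1620860 = -549/324172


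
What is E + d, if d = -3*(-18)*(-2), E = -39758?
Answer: -39866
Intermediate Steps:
d = -108 (d = 54*(-2) = -108)
E + d = -39758 - 108 = -39866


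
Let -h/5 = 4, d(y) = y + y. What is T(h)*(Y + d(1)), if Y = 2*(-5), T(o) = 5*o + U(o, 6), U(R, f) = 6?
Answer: 752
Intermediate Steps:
d(y) = 2*y
h = -20 (h = -5*4 = -20)
T(o) = 6 + 5*o (T(o) = 5*o + 6 = 6 + 5*o)
Y = -10
T(h)*(Y + d(1)) = (6 + 5*(-20))*(-10 + 2*1) = (6 - 100)*(-10 + 2) = -94*(-8) = 752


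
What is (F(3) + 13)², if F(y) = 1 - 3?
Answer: 121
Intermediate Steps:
F(y) = -2
(F(3) + 13)² = (-2 + 13)² = 11² = 121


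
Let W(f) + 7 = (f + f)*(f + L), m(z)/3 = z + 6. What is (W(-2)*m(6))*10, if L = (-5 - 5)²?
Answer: -143640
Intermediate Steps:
L = 100 (L = (-10)² = 100)
m(z) = 18 + 3*z (m(z) = 3*(z + 6) = 3*(6 + z) = 18 + 3*z)
W(f) = -7 + 2*f*(100 + f) (W(f) = -7 + (f + f)*(f + 100) = -7 + (2*f)*(100 + f) = -7 + 2*f*(100 + f))
(W(-2)*m(6))*10 = ((-7 + 2*(-2)² + 200*(-2))*(18 + 3*6))*10 = ((-7 + 2*4 - 400)*(18 + 18))*10 = ((-7 + 8 - 400)*36)*10 = -399*36*10 = -14364*10 = -143640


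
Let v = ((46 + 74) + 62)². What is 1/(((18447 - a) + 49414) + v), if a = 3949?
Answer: 1/97036 ≈ 1.0305e-5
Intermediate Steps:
v = 33124 (v = (120 + 62)² = 182² = 33124)
1/(((18447 - a) + 49414) + v) = 1/(((18447 - 1*3949) + 49414) + 33124) = 1/(((18447 - 3949) + 49414) + 33124) = 1/((14498 + 49414) + 33124) = 1/(63912 + 33124) = 1/97036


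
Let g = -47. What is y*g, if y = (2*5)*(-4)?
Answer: 1880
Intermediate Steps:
y = -40 (y = 10*(-4) = -40)
y*g = -40*(-47) = 1880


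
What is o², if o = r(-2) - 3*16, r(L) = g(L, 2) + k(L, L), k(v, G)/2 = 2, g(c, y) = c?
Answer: 2116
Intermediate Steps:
k(v, G) = 4 (k(v, G) = 2*2 = 4)
r(L) = 4 + L (r(L) = L + 4 = 4 + L)
o = -46 (o = (4 - 2) - 3*16 = 2 - 48 = -46)
o² = (-46)² = 2116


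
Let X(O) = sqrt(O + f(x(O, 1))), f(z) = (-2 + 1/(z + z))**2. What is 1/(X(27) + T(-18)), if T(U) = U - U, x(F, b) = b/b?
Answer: 2*sqrt(13)/39 ≈ 0.18490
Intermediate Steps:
x(F, b) = 1
f(z) = (-2 + 1/(2*z))**2
T(U) = 0
X(O) = sqrt(9/4 + O) (X(O) = sqrt(O + (1/4)*(-1 + 4*1)**2/1**2) = sqrt(O + (1/4)*1*(-1 + 4)**2) = sqrt(O + (1/4)*1*3**2) = sqrt(O + (1/4)*1*9) = sqrt(O + 9/4) = sqrt(9/4 + O))
1/(X(27) + T(-18)) = 1/(sqrt(9 + 4*27)/2 + 0) = 1/(sqrt(9 + 108)/2 + 0) = 1/(sqrt(117)/2 + 0) = 1/((3*sqrt(13))/2 + 0) = 1/(3*sqrt(13)/2 + 0) = 1/(3*sqrt(13)/2) = 2*sqrt(13)/39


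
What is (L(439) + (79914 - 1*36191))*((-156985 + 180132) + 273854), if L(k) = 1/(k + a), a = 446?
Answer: 11492410926856/885 ≈ 1.2986e+10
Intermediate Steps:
L(k) = 1/(446 + k) (L(k) = 1/(k + 446) = 1/(446 + k))
(L(439) + (79914 - 1*36191))*((-156985 + 180132) + 273854) = (1/(446 + 439) + (79914 - 1*36191))*((-156985 + 180132) + 273854) = (1/885 + (79914 - 36191))*(23147 + 273854) = (1/885 + 43723)*297001 = (38694856/885)*297001 = 11492410926856/885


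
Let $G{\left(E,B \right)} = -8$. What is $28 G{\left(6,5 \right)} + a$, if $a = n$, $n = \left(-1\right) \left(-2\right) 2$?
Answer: $-220$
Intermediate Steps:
$n = 4$ ($n = 2 \cdot 2 = 4$)
$a = 4$
$28 G{\left(6,5 \right)} + a = 28 \left(-8\right) + 4 = -224 + 4 = -220$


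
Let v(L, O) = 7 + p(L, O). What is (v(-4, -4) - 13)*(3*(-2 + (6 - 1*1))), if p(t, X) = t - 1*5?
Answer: -135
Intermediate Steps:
p(t, X) = -5 + t (p(t, X) = t - 5 = -5 + t)
v(L, O) = 2 + L (v(L, O) = 7 + (-5 + L) = 2 + L)
(v(-4, -4) - 13)*(3*(-2 + (6 - 1*1))) = ((2 - 4) - 13)*(3*(-2 + (6 - 1*1))) = (-2 - 13)*(3*(-2 + (6 - 1))) = -45*(-2 + 5) = -45*3 = -15*9 = -135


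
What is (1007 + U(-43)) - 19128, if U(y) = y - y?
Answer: -18121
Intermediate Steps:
U(y) = 0
(1007 + U(-43)) - 19128 = (1007 + 0) - 19128 = 1007 - 19128 = -18121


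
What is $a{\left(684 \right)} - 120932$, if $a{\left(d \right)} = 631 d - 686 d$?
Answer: $-158552$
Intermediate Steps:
$a{\left(d \right)} = - 55 d$
$a{\left(684 \right)} - 120932 = \left(-55\right) 684 - 120932 = -37620 - 120932 = -158552$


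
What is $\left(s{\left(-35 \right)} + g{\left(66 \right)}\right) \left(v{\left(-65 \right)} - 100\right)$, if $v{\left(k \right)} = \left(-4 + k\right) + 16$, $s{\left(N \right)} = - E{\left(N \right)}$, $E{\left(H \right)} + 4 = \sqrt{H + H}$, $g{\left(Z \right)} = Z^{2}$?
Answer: $-667080 + 153 i \sqrt{70} \approx -6.6708 \cdot 10^{5} + 1280.1 i$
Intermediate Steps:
$E{\left(H \right)} = -4 + \sqrt{2} \sqrt{H}$ ($E{\left(H \right)} = -4 + \sqrt{H + H} = -4 + \sqrt{2 H} = -4 + \sqrt{2} \sqrt{H}$)
$s{\left(N \right)} = 4 - \sqrt{2} \sqrt{N}$ ($s{\left(N \right)} = - (-4 + \sqrt{2} \sqrt{N}) = 4 - \sqrt{2} \sqrt{N}$)
$v{\left(k \right)} = 12 + k$
$\left(s{\left(-35 \right)} + g{\left(66 \right)}\right) \left(v{\left(-65 \right)} - 100\right) = \left(\left(4 - \sqrt{2} \sqrt{-35}\right) + 66^{2}\right) \left(\left(12 - 65\right) - 100\right) = \left(\left(4 - \sqrt{2} i \sqrt{35}\right) + 4356\right) \left(-53 - 100\right) = \left(\left(4 - i \sqrt{70}\right) + 4356\right) \left(-153\right) = \left(4360 - i \sqrt{70}\right) \left(-153\right) = -667080 + 153 i \sqrt{70}$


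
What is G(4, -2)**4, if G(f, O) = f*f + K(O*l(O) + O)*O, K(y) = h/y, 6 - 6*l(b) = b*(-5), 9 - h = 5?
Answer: 614656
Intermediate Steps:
h = 4 (h = 9 - 1*5 = 9 - 5 = 4)
l(b) = 1 + 5*b/6 (l(b) = 1 - b*(-5)/6 = 1 - (-5)*b/6 = 1 + 5*b/6)
K(y) = 4/y
G(f, O) = f**2 + 4*O/(O + O*(1 + 5*O/6)) (G(f, O) = f*f + (4/(O*(1 + 5*O/6) + O))*O = f**2 + (4/(O + O*(1 + 5*O/6)))*O = f**2 + 4*O/(O + O*(1 + 5*O/6)))
G(4, -2)**4 = ((24 + 4**2*(12 + 5*(-2)))/(12 + 5*(-2)))**4 = ((24 + 16*(12 - 10))/(12 - 10))**4 = ((24 + 16*2)/2)**4 = ((24 + 32)/2)**4 = ((1/2)*56)**4 = 28**4 = 614656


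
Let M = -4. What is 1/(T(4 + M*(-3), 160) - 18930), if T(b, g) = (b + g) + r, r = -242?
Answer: -1/18996 ≈ -5.2643e-5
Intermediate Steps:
T(b, g) = -242 + b + g (T(b, g) = (b + g) - 242 = -242 + b + g)
1/(T(4 + M*(-3), 160) - 18930) = 1/((-242 + (4 - 4*(-3)) + 160) - 18930) = 1/((-242 + (4 + 12) + 160) - 18930) = 1/((-242 + 16 + 160) - 18930) = 1/(-66 - 18930) = 1/(-18996) = -1/18996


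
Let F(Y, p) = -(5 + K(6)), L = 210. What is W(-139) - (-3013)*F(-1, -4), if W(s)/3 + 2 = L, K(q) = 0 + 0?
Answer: -14441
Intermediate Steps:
K(q) = 0
F(Y, p) = -5 (F(Y, p) = -(5 + 0) = -1*5 = -5)
W(s) = 624 (W(s) = -6 + 3*210 = -6 + 630 = 624)
W(-139) - (-3013)*F(-1, -4) = 624 - (-3013)*(-5) = 624 - 1*15065 = 624 - 15065 = -14441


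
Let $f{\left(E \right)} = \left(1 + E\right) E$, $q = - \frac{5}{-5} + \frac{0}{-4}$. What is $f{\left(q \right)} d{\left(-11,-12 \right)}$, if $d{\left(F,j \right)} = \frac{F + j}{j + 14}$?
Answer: $-23$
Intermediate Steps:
$q = 1$ ($q = \left(-5\right) \left(- \frac{1}{5}\right) + 0 \left(- \frac{1}{4}\right) = 1 + 0 = 1$)
$d{\left(F,j \right)} = \frac{F + j}{14 + j}$
$f{\left(E \right)} = E \left(1 + E\right)$
$f{\left(q \right)} d{\left(-11,-12 \right)} = 1 \left(1 + 1\right) \frac{-11 - 12}{14 - 12} = 1 \cdot 2 \cdot \frac{1}{2} \left(-23\right) = 2 \cdot \frac{1}{2} \left(-23\right) = 2 \left(- \frac{23}{2}\right) = -23$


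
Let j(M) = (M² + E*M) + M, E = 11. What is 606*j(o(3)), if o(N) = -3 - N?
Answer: -21816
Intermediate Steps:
j(M) = M² + 12*M (j(M) = (M² + 11*M) + M = M² + 12*M)
606*j(o(3)) = 606*((-3 - 1*3)*(12 + (-3 - 1*3))) = 606*((-3 - 3)*(12 + (-3 - 3))) = 606*(-6*(12 - 6)) = 606*(-6*6) = 606*(-36) = -21816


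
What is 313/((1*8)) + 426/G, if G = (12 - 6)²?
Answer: 1223/24 ≈ 50.958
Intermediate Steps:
G = 36 (G = 6² = 36)
313/((1*8)) + 426/G = 313/((1*8)) + 426/36 = 313/8 + 426*(1/36) = 313*(⅛) + 71/6 = 313/8 + 71/6 = 1223/24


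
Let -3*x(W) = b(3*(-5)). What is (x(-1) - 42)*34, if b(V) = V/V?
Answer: -4318/3 ≈ -1439.3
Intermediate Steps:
b(V) = 1
x(W) = -1/3 (x(W) = -1/3*1 = -1/3)
(x(-1) - 42)*34 = (-1/3 - 42)*34 = -127/3*34 = -4318/3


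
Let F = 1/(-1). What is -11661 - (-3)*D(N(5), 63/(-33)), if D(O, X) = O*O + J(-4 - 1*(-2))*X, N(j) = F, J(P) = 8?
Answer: -128742/11 ≈ -11704.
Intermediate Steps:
F = -1 (F = 1*(-1) = -1)
N(j) = -1
D(O, X) = O² + 8*X (D(O, X) = O*O + 8*X = O² + 8*X)
-11661 - (-3)*D(N(5), 63/(-33)) = -11661 - (-3)*((-1)² + 8*(63/(-33))) = -11661 - (-3)*(1 + 8*(63*(-1/33))) = -11661 - (-3)*(1 + 8*(-21/11)) = -11661 - (-3)*(1 - 168/11) = -11661 - (-3)*(-157)/11 = -11661 - 1*471/11 = -11661 - 471/11 = -128742/11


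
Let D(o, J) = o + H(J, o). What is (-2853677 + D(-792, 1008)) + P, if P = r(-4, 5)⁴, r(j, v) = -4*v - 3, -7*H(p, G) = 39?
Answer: -18022435/7 ≈ -2.5746e+6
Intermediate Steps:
H(p, G) = -39/7 (H(p, G) = -⅐*39 = -39/7)
r(j, v) = -3 - 4*v
D(o, J) = -39/7 + o (D(o, J) = o - 39/7 = -39/7 + o)
P = 279841 (P = (-3 - 4*5)⁴ = (-3 - 20)⁴ = (-23)⁴ = 279841)
(-2853677 + D(-792, 1008)) + P = (-2853677 + (-39/7 - 792)) + 279841 = (-2853677 - 5583/7) + 279841 = -19981322/7 + 279841 = -18022435/7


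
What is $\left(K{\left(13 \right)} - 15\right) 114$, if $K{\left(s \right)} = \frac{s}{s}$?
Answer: $-1596$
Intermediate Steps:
$K{\left(s \right)} = 1$
$\left(K{\left(13 \right)} - 15\right) 114 = \left(1 - 15\right) 114 = \left(-14\right) 114 = -1596$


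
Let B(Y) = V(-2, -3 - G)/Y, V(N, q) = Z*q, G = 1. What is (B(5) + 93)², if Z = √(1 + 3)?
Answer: 208849/25 ≈ 8354.0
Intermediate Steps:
Z = 2 (Z = √4 = 2)
V(N, q) = 2*q
B(Y) = -8/Y (B(Y) = (2*(-3 - 1*1))/Y = (2*(-3 - 1))/Y = (2*(-4))/Y = -8/Y)
(B(5) + 93)² = (-8/5 + 93)² = (457/5)² = 208849/25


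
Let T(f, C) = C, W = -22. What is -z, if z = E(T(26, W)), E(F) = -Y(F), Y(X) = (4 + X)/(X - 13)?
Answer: 18/35 ≈ 0.51429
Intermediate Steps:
Y(X) = (4 + X)/(-13 + X)
E(F) = -(4 + F)/(-13 + F)
z = -18/35 (z = (-4 - 1*(-22))/(-13 - 22) = (-4 + 22)/(-35) = -1/35*18 = -18/35 ≈ -0.51429)
-z = -1*(-18/35) = 18/35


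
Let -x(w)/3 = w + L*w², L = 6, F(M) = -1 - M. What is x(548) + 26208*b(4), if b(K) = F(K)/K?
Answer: -5439876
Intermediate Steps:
b(K) = (-1 - K)/K
x(w) = -18*w² - 3*w (x(w) = -3*(w + 6*w²) = -18*w² - 3*w)
x(548) + 26208*b(4) = -3*548*(1 + 6*548) + 26208*((-1 - 1*4)/4) = -3*548*(1 + 3288) + 26208*((-1 - 4)/4) = -3*548*3289 + 26208*((¼)*(-5)) = -5407116 + 26208*(-5/4) = -5407116 - 32760 = -5439876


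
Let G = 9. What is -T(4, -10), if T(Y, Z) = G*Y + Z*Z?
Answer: -136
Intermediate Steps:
T(Y, Z) = Z**2 + 9*Y (T(Y, Z) = 9*Y + Z*Z = 9*Y + Z**2 = Z**2 + 9*Y)
-T(4, -10) = -((-10)**2 + 9*4) = -(100 + 36) = -1*136 = -136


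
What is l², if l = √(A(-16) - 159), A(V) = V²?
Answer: 97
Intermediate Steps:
l = √97 (l = √((-16)² - 159) = √(256 - 159) = √97 ≈ 9.8489)
l² = (√97)² = 97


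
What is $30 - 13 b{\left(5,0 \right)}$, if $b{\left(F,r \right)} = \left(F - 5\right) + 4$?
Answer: $-22$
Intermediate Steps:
$b{\left(F,r \right)} = -1 + F$ ($b{\left(F,r \right)} = \left(-5 + F\right) + 4 = -1 + F$)
$30 - 13 b{\left(5,0 \right)} = 30 - 13 \left(-1 + 5\right) = 30 - 52 = -22$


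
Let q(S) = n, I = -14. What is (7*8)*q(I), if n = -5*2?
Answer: -560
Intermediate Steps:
n = -10
q(S) = -10
(7*8)*q(I) = (7*8)*(-10) = 56*(-10) = -560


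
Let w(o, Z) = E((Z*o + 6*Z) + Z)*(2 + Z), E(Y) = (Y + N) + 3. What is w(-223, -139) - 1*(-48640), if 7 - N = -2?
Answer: -4066292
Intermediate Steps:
N = 9 (N = 7 - 1*(-2) = 7 + 2 = 9)
E(Y) = 12 + Y (E(Y) = (Y + 9) + 3 = (9 + Y) + 3 = 12 + Y)
w(o, Z) = (2 + Z)*(12 + 7*Z + Z*o) (w(o, Z) = (12 + ((Z*o + 6*Z) + Z))*(2 + Z) = (12 + ((6*Z + Z*o) + Z))*(2 + Z) = (12 + (7*Z + Z*o))*(2 + Z) = (12 + 7*Z + Z*o)*(2 + Z) = (2 + Z)*(12 + 7*Z + Z*o))
w(-223, -139) - 1*(-48640) = (2 - 139)*(12 - 139*(7 - 223)) - 1*(-48640) = -137*(12 - 139*(-216)) + 48640 = -137*(12 + 30024) + 48640 = -137*30036 + 48640 = -4114932 + 48640 = -4066292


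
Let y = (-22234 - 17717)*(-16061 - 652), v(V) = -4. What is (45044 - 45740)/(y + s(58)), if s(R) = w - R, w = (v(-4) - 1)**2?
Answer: -116/111283505 ≈ -1.0424e-6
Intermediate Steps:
w = 25 (w = (-4 - 1)**2 = (-5)**2 = 25)
y = 667701063 (y = -39951*(-16713) = 667701063)
s(R) = 25 - R
(45044 - 45740)/(y + s(58)) = (45044 - 45740)/(667701063 + (25 - 1*58)) = -696/(667701063 + (25 - 58)) = -696/(667701063 - 33) = -696/667701030 = -696*1/667701030 = -116/111283505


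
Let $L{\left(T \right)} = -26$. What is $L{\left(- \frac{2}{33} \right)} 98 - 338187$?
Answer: $-340735$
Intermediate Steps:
$L{\left(- \frac{2}{33} \right)} 98 - 338187 = \left(-26\right) 98 - 338187 = -2548 - 338187 = -340735$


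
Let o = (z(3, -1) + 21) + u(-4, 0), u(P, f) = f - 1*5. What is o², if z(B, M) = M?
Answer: 225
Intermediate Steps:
u(P, f) = -5 + f (u(P, f) = f - 5 = -5 + f)
o = 15 (o = (-1 + 21) + (-5 + 0) = 20 - 5 = 15)
o² = 15² = 225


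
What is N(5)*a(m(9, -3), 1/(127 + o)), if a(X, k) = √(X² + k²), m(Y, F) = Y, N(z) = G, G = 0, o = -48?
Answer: 0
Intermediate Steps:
N(z) = 0
N(5)*a(m(9, -3), 1/(127 + o)) = 0*√(9² + (1/(127 - 48))²) = 0*√(81 + (1/79)²) = 0*√(81 + 1/6241) = 0*√(505522/6241) = 0*(√505522/79) = 0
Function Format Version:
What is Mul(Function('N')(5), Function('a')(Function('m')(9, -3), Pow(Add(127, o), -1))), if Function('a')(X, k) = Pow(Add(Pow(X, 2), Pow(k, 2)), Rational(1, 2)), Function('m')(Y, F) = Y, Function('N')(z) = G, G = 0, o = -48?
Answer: 0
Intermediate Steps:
Function('N')(z) = 0
Mul(Function('N')(5), Function('a')(Function('m')(9, -3), Pow(Add(127, o), -1))) = Mul(0, Pow(Add(Pow(9, 2), Pow(Pow(Add(127, -48), -1), 2)), Rational(1, 2))) = Mul(0, Pow(Add(81, Pow(Pow(79, -1), 2)), Rational(1, 2))) = Mul(0, Pow(Add(81, Pow(Rational(1, 79), 2)), Rational(1, 2))) = Mul(0, Pow(Add(81, Rational(1, 6241)), Rational(1, 2))) = Mul(0, Pow(Rational(505522, 6241), Rational(1, 2))) = Mul(0, Mul(Rational(1, 79), Pow(505522, Rational(1, 2)))) = 0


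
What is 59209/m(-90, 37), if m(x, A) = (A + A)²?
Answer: 59209/5476 ≈ 10.812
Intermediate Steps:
m(x, A) = 4*A² (m(x, A) = (2*A)² = 4*A²)
59209/m(-90, 37) = 59209/((4*37²)) = 59209/((4*1369)) = 59209/5476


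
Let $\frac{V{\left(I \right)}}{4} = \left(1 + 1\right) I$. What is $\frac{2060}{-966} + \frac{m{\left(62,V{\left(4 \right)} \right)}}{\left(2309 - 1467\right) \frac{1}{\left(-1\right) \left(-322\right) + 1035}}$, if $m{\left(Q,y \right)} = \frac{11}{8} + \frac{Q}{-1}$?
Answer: $- \frac{324822115}{3253488} \approx -99.838$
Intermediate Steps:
$V{\left(I \right)} = 8 I$ ($V{\left(I \right)} = 4 \left(1 + 1\right) I = 4 \cdot 2 I = 8 I$)
$m{\left(Q,y \right)} = \frac{11}{8} - Q$ ($m{\left(Q,y \right)} = 11 \cdot \frac{1}{8} + Q \left(-1\right) = \frac{11}{8} - Q$)
$\frac{2060}{-966} + \frac{m{\left(62,V{\left(4 \right)} \right)}}{\left(2309 - 1467\right) \frac{1}{\left(-1\right) \left(-322\right) + 1035}} = \frac{2060}{-966} + \frac{\frac{11}{8} - 62}{\left(2309 - 1467\right) \frac{1}{\left(-1\right) \left(-322\right) + 1035}} = 2060 \left(- \frac{1}{966}\right) + \frac{\frac{11}{8} - 62}{842 \frac{1}{322 + 1035}} = - \frac{1030}{483} - \frac{485}{8 \cdot \frac{842}{1357}} = - \frac{1030}{483} - \frac{658145}{6736} = - \frac{324822115}{3253488}$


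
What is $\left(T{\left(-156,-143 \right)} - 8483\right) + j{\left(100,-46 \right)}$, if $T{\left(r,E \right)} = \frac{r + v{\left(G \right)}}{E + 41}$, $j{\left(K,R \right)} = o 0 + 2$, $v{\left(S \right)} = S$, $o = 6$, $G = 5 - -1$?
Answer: $- \frac{144152}{17} \approx -8479.5$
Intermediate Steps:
$G = 6$ ($G = 5 + 1 = 6$)
$j{\left(K,R \right)} = 2$ ($j{\left(K,R \right)} = 6 \cdot 0 + 2 = 0 + 2 = 2$)
$T{\left(r,E \right)} = \frac{6 + r}{41 + E}$ ($T{\left(r,E \right)} = \frac{r + 6}{E + 41} = \frac{6 + r}{41 + E}$)
$\left(T{\left(-156,-143 \right)} - 8483\right) + j{\left(100,-46 \right)} = \left(\frac{6 - 156}{41 - 143} - 8483\right) + 2 = \left(\frac{1}{-102} \left(-150\right) - 8483\right) + 2 = \left(\left(- \frac{1}{102}\right) \left(-150\right) - 8483\right) + 2 = \left(\frac{25}{17} - 8483\right) + 2 = - \frac{144186}{17} + 2 = - \frac{144152}{17}$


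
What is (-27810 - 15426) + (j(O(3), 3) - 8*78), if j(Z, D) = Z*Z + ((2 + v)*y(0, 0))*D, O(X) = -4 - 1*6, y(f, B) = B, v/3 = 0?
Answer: -43760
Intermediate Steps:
v = 0 (v = 3*0 = 0)
O(X) = -10 (O(X) = -4 - 6 = -10)
j(Z, D) = Z**2 (j(Z, D) = Z*Z + ((2 + 0)*0)*D = Z**2 + (2*0)*D = Z**2 + 0*D = Z**2 + 0 = Z**2)
(-27810 - 15426) + (j(O(3), 3) - 8*78) = (-27810 - 15426) + ((-10)**2 - 8*78) = -43236 + (100 - 624) = -43236 - 524 = -43760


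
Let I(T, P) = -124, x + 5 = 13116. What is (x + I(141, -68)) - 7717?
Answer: 5270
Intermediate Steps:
x = 13111 (x = -5 + 13116 = 13111)
(x + I(141, -68)) - 7717 = (13111 - 124) - 7717 = 12987 - 7717 = 5270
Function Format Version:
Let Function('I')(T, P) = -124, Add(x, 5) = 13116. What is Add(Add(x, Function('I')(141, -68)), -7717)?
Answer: 5270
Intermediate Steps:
x = 13111 (x = Add(-5, 13116) = 13111)
Add(Add(x, Function('I')(141, -68)), -7717) = Add(Add(13111, -124), -7717) = Add(12987, -7717) = 5270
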